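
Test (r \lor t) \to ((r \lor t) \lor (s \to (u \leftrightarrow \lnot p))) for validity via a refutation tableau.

Valid

Assume the negation and expand:
Initial set: {\lnot ((r \lor t) \to ((r \lor t) \lor (s \to (u \leftrightarrow \lnot p))))}.
\lnot ((r \lor t) \to ((r \lor t) \lor (s \to (u \leftrightarrow \lnot p)))): α-rule — add (r \lor t), \lnot ((r \lor t) \lor (s \to (u \leftrightarrow \lnot p))).
\lnot ((r \lor t) \lor (s \to (u \leftrightarrow \lnot p))): α-rule — add \lnot (r \lor t), \lnot (s \to (u \leftrightarrow \lnot p)).
\lnot (r \lor t): α-rule — add \lnot r, \lnot t.
\lnot (s \to (u \leftrightarrow \lnot p)): α-rule — add s, \lnot (u \leftrightarrow \lnot p).
(r \lor t): β-rule — branch into r  //  t.
  branch 1 (add r):
    × closes — contains both r and \lnot r.
  branch 2 (add t):
    × closes — contains both t and \lnot t.
All 2 branches close.
Every branch closed, so the negation is unsatisfiable and the formula is valid.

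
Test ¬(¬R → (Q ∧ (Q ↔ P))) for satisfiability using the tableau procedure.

Satisfiable

Initial set: {¬(¬R → (Q ∧ (Q ↔ P)))}.
¬(¬R → (Q ∧ (Q ↔ P))): α-rule — add ¬R, ¬(Q ∧ (Q ↔ P)).
¬(Q ∧ (Q ↔ P)): β-rule — branch into ¬Q  //  ¬(Q ↔ P).
  branch 1 (add ¬Q):
    ○ open, literals {Q=0, R=0}.
  branch 2 (add ¬(Q ↔ P)):
    ¬(Q ↔ P): β-rule — branch into Q, ¬P  //  ¬Q, P.
      branch 2.1 (add Q, ¬P):
        ○ open, literals {P=0, Q=1, R=0}.
      branch 2.2 (add ¬Q, P):
        ○ open, literals {P=1, Q=0, R=0}.
0 branches closed, 3 open.
An open branch gives a satisfying assignment: Q=0, R=0.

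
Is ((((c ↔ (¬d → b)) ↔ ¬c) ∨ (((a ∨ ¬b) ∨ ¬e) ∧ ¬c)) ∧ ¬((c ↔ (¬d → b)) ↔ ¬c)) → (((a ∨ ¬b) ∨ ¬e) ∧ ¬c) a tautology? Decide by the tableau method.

Valid

Assume the negation and expand:
Initial set: {¬(((((c ↔ (¬d → b)) ↔ ¬c) ∨ (((a ∨ ¬b) ∨ ¬e) ∧ ¬c)) ∧ ¬((c ↔ (¬d → b)) ↔ ¬c)) → (((a ∨ ¬b) ∨ ¬e) ∧ ¬c))}.
¬(((((c ↔ (¬d → b)) ↔ ¬c) ∨ (((a ∨ ¬b) ∨ ¬e) ∧ ¬c)) ∧ ¬((c ↔ (¬d → b)) ↔ ¬c)) → (((a ∨ ¬b) ∨ ¬e) ∧ ¬c)): α-rule — add ((((c ↔ (¬d → b)) ↔ ¬c) ∨ (((a ∨ ¬b) ∨ ¬e) ∧ ¬c)) ∧ ¬((c ↔ (¬d → b)) ↔ ¬c)), ¬(((a ∨ ¬b) ∨ ¬e) ∧ ¬c).
((((c ↔ (¬d → b)) ↔ ¬c) ∨ (((a ∨ ¬b) ∨ ¬e) ∧ ¬c)) ∧ ¬((c ↔ (¬d → b)) ↔ ¬c)): α-rule — add (((c ↔ (¬d → b)) ↔ ¬c) ∨ (((a ∨ ¬b) ∨ ¬e) ∧ ¬c)), ¬((c ↔ (¬d → b)) ↔ ¬c).
¬(((a ∨ ¬b) ∨ ¬e) ∧ ¬c): β-rule — branch into ¬((a ∨ ¬b) ∨ ¬e)  //  ¬¬c.
  branch 1 (add ¬((a ∨ ¬b) ∨ ¬e)):
    ¬((a ∨ ¬b) ∨ ¬e): α-rule — add ¬(a ∨ ¬b), ¬¬e.
    ¬(a ∨ ¬b): α-rule — add ¬a, ¬¬b.
    (((c ↔ (¬d → b)) ↔ ¬c) ∨ (((a ∨ ¬b) ∨ ¬e) ∧ ¬c)): β-rule — branch into ((c ↔ (¬d → b)) ↔ ¬c)  //  (((a ∨ ¬b) ∨ ¬e) ∧ ¬c).
      branch 1.1 (add ((c ↔ (¬d → b)) ↔ ¬c)):
        ¬((c ↔ (¬d → b)) ↔ ¬c): β-rule — branch into (c ↔ (¬d → b)), ¬¬c  //  ¬(c ↔ (¬d → b)), ¬c.
          branch 1.1.1 (add (c ↔ (¬d → b)), ¬¬c):
            ((c ↔ (¬d → b)) ↔ ¬c): β-rule — branch into (c ↔ (¬d → b)), ¬c  //  ¬(c ↔ (¬d → b)), ¬¬c.
              branch 1.1.1.1 (add (c ↔ (¬d → b)), ¬c):
                × closes — contains both c and ¬c.
              branch 1.1.1.2 (add ¬(c ↔ (¬d → b)), ¬¬c):
                (c ↔ (¬d → b)): β-rule — branch into c, (¬d → b)  //  ¬c, ¬(¬d → b).
                  branch 1.1.1.2.1 (add c, (¬d → b)):
                    ¬(c ↔ (¬d → b)): β-rule — branch into c, ¬(¬d → b)  //  ¬c, (¬d → b).
                      branch 1.1.1.2.1.1 (add c, ¬(¬d → b)):
                        ¬(¬d → b): α-rule — add ¬d, ¬b.
                        × closes — contains both b and ¬b.
                      branch 1.1.1.2.1.2 (add ¬c, (¬d → b)):
                        × closes — contains both c and ¬c.
                  branch 1.1.1.2.2 (add ¬c, ¬(¬d → b)):
                    × closes — contains both c and ¬c.
          branch 1.1.2 (add ¬(c ↔ (¬d → b)), ¬c):
            ((c ↔ (¬d → b)) ↔ ¬c): β-rule — branch into (c ↔ (¬d → b)), ¬c  //  ¬(c ↔ (¬d → b)), ¬¬c.
              branch 1.1.2.1 (add (c ↔ (¬d → b)), ¬c):
                ¬(c ↔ (¬d → b)): β-rule — branch into c, ¬(¬d → b)  //  ¬c, (¬d → b).
                  branch 1.1.2.1.1 (add c, ¬(¬d → b)):
                    × closes — contains both c and ¬c.
                  branch 1.1.2.1.2 (add ¬c, (¬d → b)):
                    (c ↔ (¬d → b)): β-rule — branch into c, (¬d → b)  //  ¬c, ¬(¬d → b).
                      branch 1.1.2.1.2.1 (add c, (¬d → b)):
                        × closes — contains both c and ¬c.
                      branch 1.1.2.1.2.2 (add ¬c, ¬(¬d → b)):
                        ¬(¬d → b): α-rule — add ¬d, ¬b.
                        × closes — contains both b and ¬b.
              branch 1.1.2.2 (add ¬(c ↔ (¬d → b)), ¬¬c):
                × closes — contains both c and ¬c.
      branch 1.2 (add (((a ∨ ¬b) ∨ ¬e) ∧ ¬c)):
        (((a ∨ ¬b) ∨ ¬e) ∧ ¬c): α-rule — add ((a ∨ ¬b) ∨ ¬e), ¬c.
        ¬((c ↔ (¬d → b)) ↔ ¬c): β-rule — branch into (c ↔ (¬d → b)), ¬¬c  //  ¬(c ↔ (¬d → b)), ¬c.
          branch 1.2.1 (add (c ↔ (¬d → b)), ¬¬c):
            × closes — contains both c and ¬c.
          branch 1.2.2 (add ¬(c ↔ (¬d → b)), ¬c):
            ((a ∨ ¬b) ∨ ¬e): β-rule — branch into (a ∨ ¬b)  //  ¬e.
              branch 1.2.2.1 (add (a ∨ ¬b)):
                ¬(c ↔ (¬d → b)): β-rule — branch into c, ¬(¬d → b)  //  ¬c, (¬d → b).
                  branch 1.2.2.1.1 (add c, ¬(¬d → b)):
                    × closes — contains both c and ¬c.
                  branch 1.2.2.1.2 (add ¬c, (¬d → b)):
                    (a ∨ ¬b): β-rule — branch into a  //  ¬b.
                      branch 1.2.2.1.2.1 (add a):
                        × closes — contains both a and ¬a.
                      branch 1.2.2.1.2.2 (add ¬b):
                        × closes — contains both b and ¬b.
              branch 1.2.2.2 (add ¬e):
                × closes — contains both e and ¬e.
  branch 2 (add ¬¬c):
    (((c ↔ (¬d → b)) ↔ ¬c) ∨ (((a ∨ ¬b) ∨ ¬e) ∧ ¬c)): β-rule — branch into ((c ↔ (¬d → b)) ↔ ¬c)  //  (((a ∨ ¬b) ∨ ¬e) ∧ ¬c).
      branch 2.1 (add ((c ↔ (¬d → b)) ↔ ¬c)):
        ¬((c ↔ (¬d → b)) ↔ ¬c): β-rule — branch into (c ↔ (¬d → b)), ¬¬c  //  ¬(c ↔ (¬d → b)), ¬c.
          branch 2.1.1 (add (c ↔ (¬d → b)), ¬¬c):
            ((c ↔ (¬d → b)) ↔ ¬c): β-rule — branch into (c ↔ (¬d → b)), ¬c  //  ¬(c ↔ (¬d → b)), ¬¬c.
              branch 2.1.1.1 (add (c ↔ (¬d → b)), ¬c):
                × closes — contains both c and ¬c.
              branch 2.1.1.2 (add ¬(c ↔ (¬d → b)), ¬¬c):
                (c ↔ (¬d → b)): β-rule — branch into c, (¬d → b)  //  ¬c, ¬(¬d → b).
                  branch 2.1.1.2.1 (add c, (¬d → b)):
                    ¬(c ↔ (¬d → b)): β-rule — branch into c, ¬(¬d → b)  //  ¬c, (¬d → b).
                      branch 2.1.1.2.1.1 (add c, ¬(¬d → b)):
                        ¬(¬d → b): α-rule — add ¬d, ¬b.
                        (¬d → b): β-rule — branch into ¬¬d  //  b.
                          branch 2.1.1.2.1.1.1 (add ¬¬d):
                            × closes — contains both d and ¬d.
                          branch 2.1.1.2.1.1.2 (add b):
                            × closes — contains both b and ¬b.
                      branch 2.1.1.2.1.2 (add ¬c, (¬d → b)):
                        × closes — contains both c and ¬c.
                  branch 2.1.1.2.2 (add ¬c, ¬(¬d → b)):
                    × closes — contains both c and ¬c.
          branch 2.1.2 (add ¬(c ↔ (¬d → b)), ¬c):
            × closes — contains both c and ¬c.
      branch 2.2 (add (((a ∨ ¬b) ∨ ¬e) ∧ ¬c)):
        (((a ∨ ¬b) ∨ ¬e) ∧ ¬c): α-rule — add ((a ∨ ¬b) ∨ ¬e), ¬c.
        × closes — contains both c and ¬c.
All 20 branches close.
Every branch closed, so the negation is unsatisfiable and the formula is valid.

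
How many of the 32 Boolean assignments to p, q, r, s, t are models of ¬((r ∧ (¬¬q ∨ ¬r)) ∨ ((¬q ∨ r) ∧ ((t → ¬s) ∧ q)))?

Initial set: {¬((r ∧ (¬¬q ∨ ¬r)) ∨ ((¬q ∨ r) ∧ ((t → ¬s) ∧ q)))}.
¬((r ∧ (¬¬q ∨ ¬r)) ∨ ((¬q ∨ r) ∧ ((t → ¬s) ∧ q))): α-rule — add ¬(r ∧ (¬¬q ∨ ¬r)), ¬((¬q ∨ r) ∧ ((t → ¬s) ∧ q)).
¬(r ∧ (¬¬q ∨ ¬r)): β-rule — branch into ¬r  //  ¬(¬¬q ∨ ¬r).
  branch 1 (add ¬r):
    ¬((¬q ∨ r) ∧ ((t → ¬s) ∧ q)): β-rule — branch into ¬(¬q ∨ r)  //  ¬((t → ¬s) ∧ q).
      branch 1.1 (add ¬(¬q ∨ r)):
        ¬(¬q ∨ r): α-rule — add ¬¬q, ¬r.
        ○ open, literals {q=1, r=0}.
      branch 1.2 (add ¬((t → ¬s) ∧ q)):
        ¬((t → ¬s) ∧ q): β-rule — branch into ¬(t → ¬s)  //  ¬q.
          branch 1.2.1 (add ¬(t → ¬s)):
            ¬(t → ¬s): α-rule — add t, ¬¬s.
            ○ open, literals {r=0, s=1, t=1}.
          branch 1.2.2 (add ¬q):
            ○ open, literals {q=0, r=0}.
  branch 2 (add ¬(¬¬q ∨ ¬r)):
    ¬(¬¬q ∨ ¬r): α-rule — add ¬¬¬q, ¬¬r.
    ¬¬¬q: drop double negation, giving ¬q.
    ¬((¬q ∨ r) ∧ ((t → ¬s) ∧ q)): β-rule — branch into ¬(¬q ∨ r)  //  ¬((t → ¬s) ∧ q).
      branch 2.1 (add ¬(¬q ∨ r)):
        ¬(¬q ∨ r): α-rule — add ¬¬q, ¬r.
        × closes — contains both q and ¬q.
      branch 2.2 (add ¬((t → ¬s) ∧ q)):
        ¬((t → ¬s) ∧ q): β-rule — branch into ¬(t → ¬s)  //  ¬q.
          branch 2.2.1 (add ¬(t → ¬s)):
            ¬(t → ¬s): α-rule — add t, ¬¬s.
            ○ open, literals {q=0, r=1, s=1, t=1}.
          branch 2.2.2 (add ¬q):
            ○ open, literals {q=0, r=1}.
1 branch closed, 5 open.
Each open branch fixes some atoms; the unmentioned ones are free. Counting distinct full assignments: branch {q=1, r=0} (p, s, t) contributes 8 new; branch {r=0, s=1, t=1} (p, q) contributes 2 new; branch {q=0, r=0} (p, s, t) contributes 6 new; branch {q=0, r=1, s=1, t=1} (p) contributes 2 new; branch {q=0, r=1} (p, s, t) contributes 6 new. Total: 24.

24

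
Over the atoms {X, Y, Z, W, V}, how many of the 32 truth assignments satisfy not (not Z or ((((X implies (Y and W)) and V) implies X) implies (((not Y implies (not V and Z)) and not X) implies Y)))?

2

Initial set: {T not (not Z or ((((X implies (Y and W)) and V) implies X) implies (((not Y implies (not V and Z)) and not X) implies Y)))}.
T not (not Z or ((((X implies (Y and W)) and V) implies X) implies (((not Y implies (not V and Z)) and not X) implies Y))): α-rule — add F not Z, F ((((X implies (Y and W)) and V) implies X) implies (((not Y implies (not V and Z)) and not X) implies Y)).
F ((((X implies (Y and W)) and V) implies X) implies (((not Y implies (not V and Z)) and not X) implies Y)): α-rule — add T (((X implies (Y and W)) and V) implies X), F (((not Y implies (not V and Z)) and not X) implies Y).
F (((not Y implies (not V and Z)) and not X) implies Y): α-rule — add T ((not Y implies (not V and Z)) and not X), F Y.
T ((not Y implies (not V and Z)) and not X): α-rule — add T (not Y implies (not V and Z)), T not X.
T (((X implies (Y and W)) and V) implies X): β-rule — branch into F ((X implies (Y and W)) and V)  //  T X.
  branch 1 (add F ((X implies (Y and W)) and V)):
    T (not Y implies (not V and Z)): β-rule — branch into F not Y  //  T (not V and Z).
      branch 1.1 (add F not Y):
        × closes — contains both Y and not Y.
      branch 1.2 (add T (not V and Z)):
        T (not V and Z): α-rule — add T not V, T Z.
        F ((X implies (Y and W)) and V): β-rule — branch into F (X implies (Y and W))  //  F V.
          branch 1.2.1 (add F (X implies (Y and W))):
            F (X implies (Y and W)): α-rule — add T X, F (Y and W).
            × closes — contains both X and not X.
          branch 1.2.2 (add F V):
            ○ open, literals {V=false, X=false, Y=false, Z=true}.
  branch 2 (add T X):
    × closes — contains both X and not X.
3 branches closed, 1 open.
Each open branch fixes some atoms; the unmentioned ones are free. Counting distinct full assignments: branch {V=false, X=false, Y=false, Z=true} (W) contributes 2 new. Total: 2.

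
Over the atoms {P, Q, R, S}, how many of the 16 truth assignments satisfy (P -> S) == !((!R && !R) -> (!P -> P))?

Initial set: {T ((P -> S) == !((!R && !R) -> (!P -> P)))}.
T ((P -> S) == !((!R && !R) -> (!P -> P))): β-rule — branch into T (P -> S), T !((!R && !R) -> (!P -> P))  //  F (P -> S), F !((!R && !R) -> (!P -> P)).
  branch 1 (add T (P -> S), T !((!R && !R) -> (!P -> P))):
    T !((!R && !R) -> (!P -> P)): α-rule — add T (!R && !R), F (!P -> P).
    T (!R && !R): α-rule — add T !R, T !R.
    F (!P -> P): α-rule — add T !P, F P.
    T (P -> S): β-rule — branch into F P  //  T S.
      branch 1.1 (add F P):
        ○ open, literals {P=false, R=false}.
      branch 1.2 (add T S):
        ○ open, literals {P=false, R=false, S=true}.
  branch 2 (add F (P -> S), F !((!R && !R) -> (!P -> P))):
    F (P -> S): α-rule — add T P, F S.
    F !((!R && !R) -> (!P -> P)): β-rule — branch into F (!R && !R)  //  T (!P -> P).
      branch 2.1 (add F (!R && !R)):
        F (!R && !R): β-rule — branch into F !R  //  F !R.
          branch 2.1.1 (add F !R):
            ○ open, literals {P=true, R=true, S=false}.
          branch 2.1.2 (add F !R):
            ○ open, literals {P=true, R=true, S=false}.
      branch 2.2 (add T (!P -> P)):
        T (!P -> P): β-rule — branch into F !P  //  T P.
          branch 2.2.1 (add F !P):
            ○ open, literals {P=true, S=false}.
          branch 2.2.2 (add T P):
            ○ open, literals {P=true, S=false}.
0 branches closed, 6 open.
Each open branch fixes some atoms; the unmentioned ones are free. Counting distinct full assignments: branch {P=false, R=false} (Q, S) contributes 4 new; branch {P=false, R=false, S=true} (Q) contributes 0 new; branch {P=true, R=true, S=false} (Q) contributes 2 new; branch {P=true, R=true, S=false} (Q) contributes 0 new; branch {P=true, S=false} (Q, R) contributes 2 new; branch {P=true, S=false} (Q, R) contributes 0 new. Total: 8.

8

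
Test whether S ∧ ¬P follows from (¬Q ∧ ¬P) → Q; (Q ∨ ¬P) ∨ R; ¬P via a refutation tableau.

No

Initial set: {T ((¬Q ∧ ¬P) → Q); T ((Q ∨ ¬P) ∨ R); T ¬P; F (S ∧ ¬P)}.
T ((¬Q ∧ ¬P) → Q): β-rule — branch into F (¬Q ∧ ¬P)  //  T Q.
  branch 1 (add F (¬Q ∧ ¬P)):
    T ((Q ∨ ¬P) ∨ R): β-rule — branch into T (Q ∨ ¬P)  //  T R.
      branch 1.1 (add T (Q ∨ ¬P)):
        F (S ∧ ¬P): β-rule — branch into F S  //  F ¬P.
          branch 1.1.1 (add F S):
            F (¬Q ∧ ¬P): β-rule — branch into F ¬Q  //  F ¬P.
              branch 1.1.1.1 (add F ¬Q):
                T (Q ∨ ¬P): β-rule — branch into T Q  //  T ¬P.
                  branch 1.1.1.1.1 (add T Q):
                    ○ open, literals {P=0, Q=1, S=0}.
                  branch 1.1.1.1.2 (add T ¬P):
                    ○ open, literals {P=0, Q=1, S=0}.
              branch 1.1.1.2 (add F ¬P):
                × closes — contains both P and ¬P.
          branch 1.1.2 (add F ¬P):
            × closes — contains both P and ¬P.
      branch 1.2 (add T R):
        F (S ∧ ¬P): β-rule — branch into F S  //  F ¬P.
          branch 1.2.1 (add F S):
            F (¬Q ∧ ¬P): β-rule — branch into F ¬Q  //  F ¬P.
              branch 1.2.1.1 (add F ¬Q):
                ○ open, literals {P=0, Q=1, R=1, S=0}.
              branch 1.2.1.2 (add F ¬P):
                × closes — contains both P and ¬P.
          branch 1.2.2 (add F ¬P):
            × closes — contains both P and ¬P.
  branch 2 (add T Q):
    T ((Q ∨ ¬P) ∨ R): β-rule — branch into T (Q ∨ ¬P)  //  T R.
      branch 2.1 (add T (Q ∨ ¬P)):
        F (S ∧ ¬P): β-rule — branch into F S  //  F ¬P.
          branch 2.1.1 (add F S):
            T (Q ∨ ¬P): β-rule — branch into T Q  //  T ¬P.
              branch 2.1.1.1 (add T Q):
                ○ open, literals {P=0, Q=1, S=0}.
              branch 2.1.1.2 (add T ¬P):
                ○ open, literals {P=0, Q=1, S=0}.
          branch 2.1.2 (add F ¬P):
            × closes — contains both P and ¬P.
      branch 2.2 (add T R):
        F (S ∧ ¬P): β-rule — branch into F S  //  F ¬P.
          branch 2.2.1 (add F S):
            ○ open, literals {P=0, Q=1, R=1, S=0}.
          branch 2.2.2 (add F ¬P):
            × closes — contains both P and ¬P.
6 branches closed, 6 open.
An open branch gives a countermodel: P=0, Q=1, S=0 (unmentioned atoms arbitrary); the premises hold there but the conclusion fails.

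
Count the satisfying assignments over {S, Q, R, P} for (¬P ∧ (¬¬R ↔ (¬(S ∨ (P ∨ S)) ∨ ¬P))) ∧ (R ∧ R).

4

Initial set: {((¬P ∧ (¬¬R ↔ (¬(S ∨ (P ∨ S)) ∨ ¬P))) ∧ (R ∧ R))}.
((¬P ∧ (¬¬R ↔ (¬(S ∨ (P ∨ S)) ∨ ¬P))) ∧ (R ∧ R)): α-rule — add (¬P ∧ (¬¬R ↔ (¬(S ∨ (P ∨ S)) ∨ ¬P))), (R ∧ R).
(¬P ∧ (¬¬R ↔ (¬(S ∨ (P ∨ S)) ∨ ¬P))): α-rule — add ¬P, (¬¬R ↔ (¬(S ∨ (P ∨ S)) ∨ ¬P)).
(R ∧ R): α-rule — add R, R.
(¬¬R ↔ (¬(S ∨ (P ∨ S)) ∨ ¬P)): β-rule — branch into ¬¬R, (¬(S ∨ (P ∨ S)) ∨ ¬P)  //  ¬¬¬R, ¬(¬(S ∨ (P ∨ S)) ∨ ¬P).
  branch 1 (add ¬¬R, (¬(S ∨ (P ∨ S)) ∨ ¬P)):
    ¬¬R: drop double negation, giving R.
    (¬(S ∨ (P ∨ S)) ∨ ¬P): β-rule — branch into ¬(S ∨ (P ∨ S))  //  ¬P.
      branch 1.1 (add ¬(S ∨ (P ∨ S))):
        ¬(S ∨ (P ∨ S)): α-rule — add ¬S, ¬(P ∨ S).
        ¬(P ∨ S): α-rule — add ¬P, ¬S.
        ○ open, literals {P=0, R=1, S=0}.
      branch 1.2 (add ¬P):
        ○ open, literals {P=0, R=1}.
  branch 2 (add ¬¬¬R, ¬(¬(S ∨ (P ∨ S)) ∨ ¬P)):
    ¬¬¬R: drop double negation, giving ¬R.
    × closes — contains both R and ¬R.
1 branch closed, 2 open.
Each open branch fixes some atoms; the unmentioned ones are free. Counting distinct full assignments: branch {P=0, R=1, S=0} (Q) contributes 2 new; branch {P=0, R=1} (S, Q) contributes 2 new. Total: 4.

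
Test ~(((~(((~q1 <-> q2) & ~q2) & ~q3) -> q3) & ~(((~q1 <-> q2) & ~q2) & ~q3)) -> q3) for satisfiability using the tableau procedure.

Initial set: {~(((~(((~q1 <-> q2) & ~q2) & ~q3) -> q3) & ~(((~q1 <-> q2) & ~q2) & ~q3)) -> q3)}.
~(((~(((~q1 <-> q2) & ~q2) & ~q3) -> q3) & ~(((~q1 <-> q2) & ~q2) & ~q3)) -> q3): α-rule — add ((~(((~q1 <-> q2) & ~q2) & ~q3) -> q3) & ~(((~q1 <-> q2) & ~q2) & ~q3)), ~q3.
((~(((~q1 <-> q2) & ~q2) & ~q3) -> q3) & ~(((~q1 <-> q2) & ~q2) & ~q3)): α-rule — add (~(((~q1 <-> q2) & ~q2) & ~q3) -> q3), ~(((~q1 <-> q2) & ~q2) & ~q3).
(~(((~q1 <-> q2) & ~q2) & ~q3) -> q3): β-rule — branch into ~~(((~q1 <-> q2) & ~q2) & ~q3)  //  q3.
  branch 1 (add ~~(((~q1 <-> q2) & ~q2) & ~q3)):
    ~~(((~q1 <-> q2) & ~q2) & ~q3): α-rule — add ((~q1 <-> q2) & ~q2), ~q3.
    ((~q1 <-> q2) & ~q2): α-rule — add (~q1 <-> q2), ~q2.
    ~(((~q1 <-> q2) & ~q2) & ~q3): β-rule — branch into ~((~q1 <-> q2) & ~q2)  //  ~~q3.
      branch 1.1 (add ~((~q1 <-> q2) & ~q2)):
        (~q1 <-> q2): β-rule — branch into ~q1, q2  //  ~~q1, ~q2.
          branch 1.1.1 (add ~q1, q2):
            × closes — contains both q2 and ~q2.
          branch 1.1.2 (add ~~q1, ~q2):
            ~((~q1 <-> q2) & ~q2): β-rule — branch into ~(~q1 <-> q2)  //  ~~q2.
              branch 1.1.2.1 (add ~(~q1 <-> q2)):
                ~(~q1 <-> q2): β-rule — branch into ~q1, ~q2  //  ~~q1, q2.
                  branch 1.1.2.1.1 (add ~q1, ~q2):
                    × closes — contains both q1 and ~q1.
                  branch 1.1.2.1.2 (add ~~q1, q2):
                    × closes — contains both q2 and ~q2.
              branch 1.1.2.2 (add ~~q2):
                × closes — contains both q2 and ~q2.
      branch 1.2 (add ~~q3):
        × closes — contains both q3 and ~q3.
  branch 2 (add q3):
    × closes — contains both q3 and ~q3.
All 6 branches close.
Every branch closed; the formula is unsatisfiable.

Unsatisfiable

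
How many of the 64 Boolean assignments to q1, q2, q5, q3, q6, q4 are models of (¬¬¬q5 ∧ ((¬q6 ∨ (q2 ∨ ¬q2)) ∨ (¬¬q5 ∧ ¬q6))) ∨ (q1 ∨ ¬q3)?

Initial set: {((¬¬¬q5 ∧ ((¬q6 ∨ (q2 ∨ ¬q2)) ∨ (¬¬q5 ∧ ¬q6))) ∨ (q1 ∨ ¬q3))}.
((¬¬¬q5 ∧ ((¬q6 ∨ (q2 ∨ ¬q2)) ∨ (¬¬q5 ∧ ¬q6))) ∨ (q1 ∨ ¬q3)): β-rule — branch into (¬¬¬q5 ∧ ((¬q6 ∨ (q2 ∨ ¬q2)) ∨ (¬¬q5 ∧ ¬q6)))  //  (q1 ∨ ¬q3).
  branch 1 (add (¬¬¬q5 ∧ ((¬q6 ∨ (q2 ∨ ¬q2)) ∨ (¬¬q5 ∧ ¬q6)))):
    (¬¬¬q5 ∧ ((¬q6 ∨ (q2 ∨ ¬q2)) ∨ (¬¬q5 ∧ ¬q6))): α-rule — add ¬¬¬q5, ((¬q6 ∨ (q2 ∨ ¬q2)) ∨ (¬¬q5 ∧ ¬q6)).
    ¬¬¬q5: drop double negation, giving ¬q5.
    ((¬q6 ∨ (q2 ∨ ¬q2)) ∨ (¬¬q5 ∧ ¬q6)): β-rule — branch into (¬q6 ∨ (q2 ∨ ¬q2))  //  (¬¬q5 ∧ ¬q6).
      branch 1.1 (add (¬q6 ∨ (q2 ∨ ¬q2))):
        (¬q6 ∨ (q2 ∨ ¬q2)): β-rule — branch into ¬q6  //  (q2 ∨ ¬q2).
          branch 1.1.1 (add ¬q6):
            ○ open, literals {q5=F, q6=F}.
          branch 1.1.2 (add (q2 ∨ ¬q2)):
            (q2 ∨ ¬q2): β-rule — branch into q2  //  ¬q2.
              branch 1.1.2.1 (add q2):
                ○ open, literals {q2=T, q5=F}.
              branch 1.1.2.2 (add ¬q2):
                ○ open, literals {q2=F, q5=F}.
      branch 1.2 (add (¬¬q5 ∧ ¬q6)):
        (¬¬q5 ∧ ¬q6): α-rule — add ¬¬q5, ¬q6.
        ¬¬q5: drop double negation, giving q5.
        × closes — contains both q5 and ¬q5.
  branch 2 (add (q1 ∨ ¬q3)):
    (q1 ∨ ¬q3): β-rule — branch into q1  //  ¬q3.
      branch 2.1 (add q1):
        ○ open, literals {q1=T}.
      branch 2.2 (add ¬q3):
        ○ open, literals {q3=F}.
1 branch closed, 5 open.
Each open branch fixes some atoms; the unmentioned ones are free. Counting distinct full assignments: branch {q5=F, q6=F} (q1, q2, q3, q4) contributes 16 new; branch {q2=T, q5=F} (q1, q3, q6, q4) contributes 8 new; branch {q2=F, q5=F} (q1, q3, q6, q4) contributes 8 new; branch {q1=T} (q2, q5, q3, q6, q4) contributes 16 new; branch {q3=F} (q1, q2, q5, q6, q4) contributes 8 new. Total: 56.

56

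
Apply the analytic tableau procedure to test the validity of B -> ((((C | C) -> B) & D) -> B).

Assume the negation and expand:
Initial set: {F (B -> ((((C | C) -> B) & D) -> B))}.
F (B -> ((((C | C) -> B) & D) -> B)): α-rule — add T B, F ((((C | C) -> B) & D) -> B).
F ((((C | C) -> B) & D) -> B): α-rule — add T (((C | C) -> B) & D), F B.
× closes — contains both B and ~B.
All 1 branch closes.
Every branch closed, so the negation is unsatisfiable and the formula is valid.

Valid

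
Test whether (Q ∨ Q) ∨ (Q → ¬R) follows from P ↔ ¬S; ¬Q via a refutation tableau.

Yes

Initial set: {(P ↔ ¬S); ¬Q; ¬((Q ∨ Q) ∨ (Q → ¬R))}.
¬((Q ∨ Q) ∨ (Q → ¬R)): α-rule — add ¬(Q ∨ Q), ¬(Q → ¬R).
¬(Q ∨ Q): α-rule — add ¬Q, ¬Q.
¬(Q → ¬R): α-rule — add Q, ¬¬R.
× closes — contains both Q and ¬Q.
All 1 branch closes.
Every branch closed, so the premises entail the conclusion.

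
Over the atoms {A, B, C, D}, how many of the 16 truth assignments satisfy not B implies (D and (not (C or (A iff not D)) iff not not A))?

11

Initial set: {(not B implies (D and (not (C or (A iff not D)) iff not not A)))}.
(not B implies (D and (not (C or (A iff not D)) iff not not A))): β-rule — branch into not not B  //  (D and (not (C or (A iff not D)) iff not not A)).
  branch 1 (add not not B):
    ○ open, literals {B=T}.
  branch 2 (add (D and (not (C or (A iff not D)) iff not not A))):
    (D and (not (C or (A iff not D)) iff not not A)): α-rule — add D, (not (C or (A iff not D)) iff not not A).
    (not (C or (A iff not D)) iff not not A): β-rule — branch into not (C or (A iff not D)), not not A  //  not not (C or (A iff not D)), not not not A.
      branch 2.1 (add not (C or (A iff not D)), not not A):
        not (C or (A iff not D)): α-rule — add not C, not (A iff not D).
        not not A: drop double negation, giving A.
        not (A iff not D): β-rule — branch into A, not not D  //  not A, not D.
          branch 2.1.1 (add A, not not D):
            ○ open, literals {A=T, C=F, D=T}.
          branch 2.1.2 (add not A, not D):
            × closes — contains both A and not A.
      branch 2.2 (add not not (C or (A iff not D)), not not not A):
        not not not A: drop double negation, giving not A.
        not not (C or (A iff not D)): β-rule — branch into C  //  (A iff not D).
          branch 2.2.1 (add C):
            ○ open, literals {A=F, C=T, D=T}.
          branch 2.2.2 (add (A iff not D)):
            (A iff not D): β-rule — branch into A, not D  //  not A, not not D.
              branch 2.2.2.1 (add A, not D):
                × closes — contains both A and not A.
              branch 2.2.2.2 (add not A, not not D):
                ○ open, literals {A=F, D=T}.
2 branches closed, 4 open.
Each open branch fixes some atoms; the unmentioned ones are free. Counting distinct full assignments: branch {B=T} (A, C, D) contributes 8 new; branch {A=T, C=F, D=T} (B) contributes 1 new; branch {A=F, C=T, D=T} (B) contributes 1 new; branch {A=F, D=T} (B, C) contributes 1 new. Total: 11.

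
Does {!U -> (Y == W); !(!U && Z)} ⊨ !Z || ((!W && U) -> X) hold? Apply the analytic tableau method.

No

Initial set: {(!U -> (Y == W)); !(!U && Z); !(!Z || ((!W && U) -> X))}.
!(!Z || ((!W && U) -> X)): α-rule — add !!Z, !((!W && U) -> X).
!((!W && U) -> X): α-rule — add (!W && U), !X.
(!W && U): α-rule — add !W, U.
(!U -> (Y == W)): β-rule — branch into !!U  //  (Y == W).
  branch 1 (add !!U):
    !(!U && Z): β-rule — branch into !!U  //  !Z.
      branch 1.1 (add !!U):
        ○ open, literals {U=T, W=F, X=F, Z=T}.
      branch 1.2 (add !Z):
        × closes — contains both Z and !Z.
  branch 2 (add (Y == W)):
    !(!U && Z): β-rule — branch into !!U  //  !Z.
      branch 2.1 (add !!U):
        (Y == W): β-rule — branch into Y, W  //  !Y, !W.
          branch 2.1.1 (add Y, W):
            × closes — contains both W and !W.
          branch 2.1.2 (add !Y, !W):
            ○ open, literals {U=T, W=F, X=F, Y=F, Z=T}.
      branch 2.2 (add !Z):
        × closes — contains both Z and !Z.
3 branches closed, 2 open.
An open branch gives a countermodel: U=T, W=F, X=F, Z=T (unmentioned atoms arbitrary); the premises hold there but the conclusion fails.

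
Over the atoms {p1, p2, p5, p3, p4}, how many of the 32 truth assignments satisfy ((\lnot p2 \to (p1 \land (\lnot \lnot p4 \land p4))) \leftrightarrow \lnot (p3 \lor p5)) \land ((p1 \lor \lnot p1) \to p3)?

Initial set: {(((\lnot p2 \to (p1 \land (\lnot \lnot p4 \land p4))) \leftrightarrow \lnot (p3 \lor p5)) \land ((p1 \lor \lnot p1) \to p3))}.
(((\lnot p2 \to (p1 \land (\lnot \lnot p4 \land p4))) \leftrightarrow \lnot (p3 \lor p5)) \land ((p1 \lor \lnot p1) \to p3)): α-rule — add ((\lnot p2 \to (p1 \land (\lnot \lnot p4 \land p4))) \leftrightarrow \lnot (p3 \lor p5)), ((p1 \lor \lnot p1) \to p3).
((\lnot p2 \to (p1 \land (\lnot \lnot p4 \land p4))) \leftrightarrow \lnot (p3 \lor p5)): β-rule — branch into (\lnot p2 \to (p1 \land (\lnot \lnot p4 \land p4))), \lnot (p3 \lor p5)  //  \lnot (\lnot p2 \to (p1 \land (\lnot \lnot p4 \land p4))), \lnot \lnot (p3 \lor p5).
  branch 1 (add (\lnot p2 \to (p1 \land (\lnot \lnot p4 \land p4))), \lnot (p3 \lor p5)):
    \lnot (p3 \lor p5): α-rule — add \lnot p3, \lnot p5.
    ((p1 \lor \lnot p1) \to p3): β-rule — branch into \lnot (p1 \lor \lnot p1)  //  p3.
      branch 1.1 (add \lnot (p1 \lor \lnot p1)):
        \lnot (p1 \lor \lnot p1): α-rule — add \lnot p1, \lnot \lnot p1.
        × closes — contains both p1 and \lnot p1.
      branch 1.2 (add p3):
        × closes — contains both p3 and \lnot p3.
  branch 2 (add \lnot (\lnot p2 \to (p1 \land (\lnot \lnot p4 \land p4))), \lnot \lnot (p3 \lor p5)):
    \lnot (\lnot p2 \to (p1 \land (\lnot \lnot p4 \land p4))): α-rule — add \lnot p2, \lnot (p1 \land (\lnot \lnot p4 \land p4)).
    ((p1 \lor \lnot p1) \to p3): β-rule — branch into \lnot (p1 \lor \lnot p1)  //  p3.
      branch 2.1 (add \lnot (p1 \lor \lnot p1)):
        \lnot (p1 \lor \lnot p1): α-rule — add \lnot p1, \lnot \lnot p1.
        × closes — contains both p1 and \lnot p1.
      branch 2.2 (add p3):
        \lnot \lnot (p3 \lor p5): β-rule — branch into p3  //  p5.
          branch 2.2.1 (add p3):
            \lnot (p1 \land (\lnot \lnot p4 \land p4)): β-rule — branch into \lnot p1  //  \lnot (\lnot \lnot p4 \land p4).
              branch 2.2.1.1 (add \lnot p1):
                ○ open, literals {p1=F, p2=F, p3=T}.
              branch 2.2.1.2 (add \lnot (\lnot \lnot p4 \land p4)):
                \lnot (\lnot \lnot p4 \land p4): β-rule — branch into \lnot \lnot \lnot p4  //  \lnot p4.
                  branch 2.2.1.2.1 (add \lnot \lnot \lnot p4):
                    \lnot \lnot \lnot p4: drop double negation, giving \lnot p4.
                    ○ open, literals {p2=F, p3=T, p4=F}.
                  branch 2.2.1.2.2 (add \lnot p4):
                    ○ open, literals {p2=F, p3=T, p4=F}.
          branch 2.2.2 (add p5):
            \lnot (p1 \land (\lnot \lnot p4 \land p4)): β-rule — branch into \lnot p1  //  \lnot (\lnot \lnot p4 \land p4).
              branch 2.2.2.1 (add \lnot p1):
                ○ open, literals {p1=F, p2=F, p3=T, p5=T}.
              branch 2.2.2.2 (add \lnot (\lnot \lnot p4 \land p4)):
                \lnot (\lnot \lnot p4 \land p4): β-rule — branch into \lnot \lnot \lnot p4  //  \lnot p4.
                  branch 2.2.2.2.1 (add \lnot \lnot \lnot p4):
                    \lnot \lnot \lnot p4: drop double negation, giving \lnot p4.
                    ○ open, literals {p2=F, p3=T, p4=F, p5=T}.
                  branch 2.2.2.2.2 (add \lnot p4):
                    ○ open, literals {p2=F, p3=T, p4=F, p5=T}.
3 branches closed, 6 open.
Each open branch fixes some atoms; the unmentioned ones are free. Counting distinct full assignments: branch {p1=F, p2=F, p3=T} (p5, p4) contributes 4 new; branch {p2=F, p3=T, p4=F} (p1, p5) contributes 2 new; branch {p2=F, p3=T, p4=F} (p1, p5) contributes 0 new; branch {p1=F, p2=F, p3=T, p5=T} (p4) contributes 0 new; branch {p2=F, p3=T, p4=F, p5=T} (p1) contributes 0 new; branch {p2=F, p3=T, p4=F, p5=T} (p1) contributes 0 new. Total: 6.

6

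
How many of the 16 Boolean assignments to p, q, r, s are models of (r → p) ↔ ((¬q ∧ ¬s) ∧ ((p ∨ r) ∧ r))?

Initial set: {((r → p) ↔ ((¬q ∧ ¬s) ∧ ((p ∨ r) ∧ r)))}.
((r → p) ↔ ((¬q ∧ ¬s) ∧ ((p ∨ r) ∧ r))): β-rule — branch into (r → p), ((¬q ∧ ¬s) ∧ ((p ∨ r) ∧ r))  //  ¬(r → p), ¬((¬q ∧ ¬s) ∧ ((p ∨ r) ∧ r)).
  branch 1 (add (r → p), ((¬q ∧ ¬s) ∧ ((p ∨ r) ∧ r))):
    ((¬q ∧ ¬s) ∧ ((p ∨ r) ∧ r)): α-rule — add (¬q ∧ ¬s), ((p ∨ r) ∧ r).
    (¬q ∧ ¬s): α-rule — add ¬q, ¬s.
    ((p ∨ r) ∧ r): α-rule — add (p ∨ r), r.
    (r → p): β-rule — branch into ¬r  //  p.
      branch 1.1 (add ¬r):
        × closes — contains both r and ¬r.
      branch 1.2 (add p):
        (p ∨ r): β-rule — branch into p  //  r.
          branch 1.2.1 (add p):
            ○ open, literals {p=T, q=F, r=T, s=F}.
          branch 1.2.2 (add r):
            ○ open, literals {p=T, q=F, r=T, s=F}.
  branch 2 (add ¬(r → p), ¬((¬q ∧ ¬s) ∧ ((p ∨ r) ∧ r))):
    ¬(r → p): α-rule — add r, ¬p.
    ¬((¬q ∧ ¬s) ∧ ((p ∨ r) ∧ r)): β-rule — branch into ¬(¬q ∧ ¬s)  //  ¬((p ∨ r) ∧ r).
      branch 2.1 (add ¬(¬q ∧ ¬s)):
        ¬(¬q ∧ ¬s): β-rule — branch into ¬¬q  //  ¬¬s.
          branch 2.1.1 (add ¬¬q):
            ○ open, literals {p=F, q=T, r=T}.
          branch 2.1.2 (add ¬¬s):
            ○ open, literals {p=F, r=T, s=T}.
      branch 2.2 (add ¬((p ∨ r) ∧ r)):
        ¬((p ∨ r) ∧ r): β-rule — branch into ¬(p ∨ r)  //  ¬r.
          branch 2.2.1 (add ¬(p ∨ r)):
            ¬(p ∨ r): α-rule — add ¬p, ¬r.
            × closes — contains both r and ¬r.
          branch 2.2.2 (add ¬r):
            × closes — contains both r and ¬r.
3 branches closed, 4 open.
Each open branch fixes some atoms; the unmentioned ones are free. Counting distinct full assignments: branch {p=T, q=F, r=T, s=F} (none free) contributes 1 new; branch {p=T, q=F, r=T, s=F} (none free) contributes 0 new; branch {p=F, q=T, r=T} (s) contributes 2 new; branch {p=F, r=T, s=T} (q) contributes 1 new. Total: 4.

4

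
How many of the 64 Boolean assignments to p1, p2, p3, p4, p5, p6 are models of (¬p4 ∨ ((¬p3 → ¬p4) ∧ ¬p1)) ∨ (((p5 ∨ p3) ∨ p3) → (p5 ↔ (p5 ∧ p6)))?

Initial set: {((¬p4 ∨ ((¬p3 → ¬p4) ∧ ¬p1)) ∨ (((p5 ∨ p3) ∨ p3) → (p5 ↔ (p5 ∧ p6))))}.
((¬p4 ∨ ((¬p3 → ¬p4) ∧ ¬p1)) ∨ (((p5 ∨ p3) ∨ p3) → (p5 ↔ (p5 ∧ p6)))): β-rule — branch into (¬p4 ∨ ((¬p3 → ¬p4) ∧ ¬p1))  //  (((p5 ∨ p3) ∨ p3) → (p5 ↔ (p5 ∧ p6))).
  branch 1 (add (¬p4 ∨ ((¬p3 → ¬p4) ∧ ¬p1))):
    (¬p4 ∨ ((¬p3 → ¬p4) ∧ ¬p1)): β-rule — branch into ¬p4  //  ((¬p3 → ¬p4) ∧ ¬p1).
      branch 1.1 (add ¬p4):
        ○ open, literals {p4=false}.
      branch 1.2 (add ((¬p3 → ¬p4) ∧ ¬p1)):
        ((¬p3 → ¬p4) ∧ ¬p1): α-rule — add (¬p3 → ¬p4), ¬p1.
        (¬p3 → ¬p4): β-rule — branch into ¬¬p3  //  ¬p4.
          branch 1.2.1 (add ¬¬p3):
            ○ open, literals {p1=false, p3=true}.
          branch 1.2.2 (add ¬p4):
            ○ open, literals {p1=false, p4=false}.
  branch 2 (add (((p5 ∨ p3) ∨ p3) → (p5 ↔ (p5 ∧ p6)))):
    (((p5 ∨ p3) ∨ p3) → (p5 ↔ (p5 ∧ p6))): β-rule — branch into ¬((p5 ∨ p3) ∨ p3)  //  (p5 ↔ (p5 ∧ p6)).
      branch 2.1 (add ¬((p5 ∨ p3) ∨ p3)):
        ¬((p5 ∨ p3) ∨ p3): α-rule — add ¬(p5 ∨ p3), ¬p3.
        ¬(p5 ∨ p3): α-rule — add ¬p5, ¬p3.
        ○ open, literals {p3=false, p5=false}.
      branch 2.2 (add (p5 ↔ (p5 ∧ p6))):
        (p5 ↔ (p5 ∧ p6)): β-rule — branch into p5, (p5 ∧ p6)  //  ¬p5, ¬(p5 ∧ p6).
          branch 2.2.1 (add p5, (p5 ∧ p6)):
            (p5 ∧ p6): α-rule — add p5, p6.
            ○ open, literals {p5=true, p6=true}.
          branch 2.2.2 (add ¬p5, ¬(p5 ∧ p6)):
            ¬(p5 ∧ p6): β-rule — branch into ¬p5  //  ¬p6.
              branch 2.2.2.1 (add ¬p5):
                ○ open, literals {p5=false}.
              branch 2.2.2.2 (add ¬p6):
                ○ open, literals {p5=false, p6=false}.
0 branches closed, 7 open.
Each open branch fixes some atoms; the unmentioned ones are free. Counting distinct full assignments: branch {p4=false} (p1, p2, p3, p5, p6) contributes 32 new; branch {p1=false, p3=true} (p2, p4, p5, p6) contributes 8 new; branch {p1=false, p4=false} (p2, p3, p5, p6) contributes 0 new; branch {p3=false, p5=false} (p1, p2, p4, p6) contributes 8 new; branch {p5=true, p6=true} (p1, p2, p3, p4) contributes 6 new; branch {p5=false} (p1, p2, p3, p4, p6) contributes 4 new; branch {p5=false, p6=false} (p1, p2, p3, p4) contributes 0 new. Total: 58.

58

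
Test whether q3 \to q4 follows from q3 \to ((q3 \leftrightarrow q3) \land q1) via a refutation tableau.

No

Initial set: {(q3 \to ((q3 \leftrightarrow q3) \land q1)); \lnot (q3 \to q4)}.
\lnot (q3 \to q4): α-rule — add q3, \lnot q4.
(q3 \to ((q3 \leftrightarrow q3) \land q1)): β-rule — branch into \lnot q3  //  ((q3 \leftrightarrow q3) \land q1).
  branch 1 (add \lnot q3):
    × closes — contains both q3 and \lnot q3.
  branch 2 (add ((q3 \leftrightarrow q3) \land q1)):
    ((q3 \leftrightarrow q3) \land q1): α-rule — add (q3 \leftrightarrow q3), q1.
    (q3 \leftrightarrow q3): β-rule — branch into q3, q3  //  \lnot q3, \lnot q3.
      branch 2.1 (add q3, q3):
        ○ open, literals {q1=T, q3=T, q4=F}.
      branch 2.2 (add \lnot q3, \lnot q3):
        × closes — contains both q3 and \lnot q3.
2 branches closed, 1 open.
An open branch gives a countermodel: q1=T, q3=T, q4=F (unmentioned atoms arbitrary); the premises hold there but the conclusion fails.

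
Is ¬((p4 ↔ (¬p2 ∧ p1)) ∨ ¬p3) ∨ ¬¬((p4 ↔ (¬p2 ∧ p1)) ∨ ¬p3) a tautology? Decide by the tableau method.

Assume the negation and expand:
Initial set: {¬(¬((p4 ↔ (¬p2 ∧ p1)) ∨ ¬p3) ∨ ¬¬((p4 ↔ (¬p2 ∧ p1)) ∨ ¬p3))}.
¬(¬((p4 ↔ (¬p2 ∧ p1)) ∨ ¬p3) ∨ ¬¬((p4 ↔ (¬p2 ∧ p1)) ∨ ¬p3)): α-rule — add ¬¬((p4 ↔ (¬p2 ∧ p1)) ∨ ¬p3), ¬¬¬((p4 ↔ (¬p2 ∧ p1)) ∨ ¬p3).
¬¬¬((p4 ↔ (¬p2 ∧ p1)) ∨ ¬p3): drop double negation, giving ¬((p4 ↔ (¬p2 ∧ p1)) ∨ ¬p3).
¬((p4 ↔ (¬p2 ∧ p1)) ∨ ¬p3): α-rule — add ¬(p4 ↔ (¬p2 ∧ p1)), ¬¬p3.
¬¬((p4 ↔ (¬p2 ∧ p1)) ∨ ¬p3): β-rule — branch into (p4 ↔ (¬p2 ∧ p1))  //  ¬p3.
  branch 1 (add (p4 ↔ (¬p2 ∧ p1))):
    ¬(p4 ↔ (¬p2 ∧ p1)): β-rule — branch into p4, ¬(¬p2 ∧ p1)  //  ¬p4, (¬p2 ∧ p1).
      branch 1.1 (add p4, ¬(¬p2 ∧ p1)):
        (p4 ↔ (¬p2 ∧ p1)): β-rule — branch into p4, (¬p2 ∧ p1)  //  ¬p4, ¬(¬p2 ∧ p1).
          branch 1.1.1 (add p4, (¬p2 ∧ p1)):
            (¬p2 ∧ p1): α-rule — add ¬p2, p1.
            ¬(¬p2 ∧ p1): β-rule — branch into ¬¬p2  //  ¬p1.
              branch 1.1.1.1 (add ¬¬p2):
                × closes — contains both p2 and ¬p2.
              branch 1.1.1.2 (add ¬p1):
                × closes — contains both p1 and ¬p1.
          branch 1.1.2 (add ¬p4, ¬(¬p2 ∧ p1)):
            × closes — contains both p4 and ¬p4.
      branch 1.2 (add ¬p4, (¬p2 ∧ p1)):
        (¬p2 ∧ p1): α-rule — add ¬p2, p1.
        (p4 ↔ (¬p2 ∧ p1)): β-rule — branch into p4, (¬p2 ∧ p1)  //  ¬p4, ¬(¬p2 ∧ p1).
          branch 1.2.1 (add p4, (¬p2 ∧ p1)):
            × closes — contains both p4 and ¬p4.
          branch 1.2.2 (add ¬p4, ¬(¬p2 ∧ p1)):
            ¬(¬p2 ∧ p1): β-rule — branch into ¬¬p2  //  ¬p1.
              branch 1.2.2.1 (add ¬¬p2):
                × closes — contains both p2 and ¬p2.
              branch 1.2.2.2 (add ¬p1):
                × closes — contains both p1 and ¬p1.
  branch 2 (add ¬p3):
    × closes — contains both p3 and ¬p3.
All 7 branches close.
Every branch closed, so the negation is unsatisfiable and the formula is valid.

Valid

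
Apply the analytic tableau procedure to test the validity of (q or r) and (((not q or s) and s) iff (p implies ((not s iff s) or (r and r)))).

Not valid

Assume the negation and expand:
Initial set: {not ((q or r) and (((not q or s) and s) iff (p implies ((not s iff s) or (r and r)))))}.
not ((q or r) and (((not q or s) and s) iff (p implies ((not s iff s) or (r and r))))): β-rule — branch into not (q or r)  //  not (((not q or s) and s) iff (p implies ((not s iff s) or (r and r)))).
  branch 1 (add not (q or r)):
    not (q or r): α-rule — add not q, not r.
    ○ open, literals {q=false, r=false}.
  branch 2 (add not (((not q or s) and s) iff (p implies ((not s iff s) or (r and r))))):
    not (((not q or s) and s) iff (p implies ((not s iff s) or (r and r)))): β-rule — branch into ((not q or s) and s), not (p implies ((not s iff s) or (r and r)))  //  not ((not q or s) and s), (p implies ((not s iff s) or (r and r))).
      branch 2.1 (add ((not q or s) and s), not (p implies ((not s iff s) or (r and r)))):
        ((not q or s) and s): α-rule — add (not q or s), s.
        not (p implies ((not s iff s) or (r and r))): α-rule — add p, not ((not s iff s) or (r and r)).
        not ((not s iff s) or (r and r)): α-rule — add not (not s iff s), not (r and r).
        (not q or s): β-rule — branch into not q  //  s.
          branch 2.1.1 (add not q):
            not (not s iff s): β-rule — branch into not s, not s  //  not not s, s.
              branch 2.1.1.1 (add not s, not s):
                × closes — contains both s and not s.
              branch 2.1.1.2 (add not not s, s):
                not (r and r): β-rule — branch into not r  //  not r.
                  branch 2.1.1.2.1 (add not r):
                    ○ open, literals {p=true, q=false, r=false, s=true}.
                  branch 2.1.1.2.2 (add not r):
                    ○ open, literals {p=true, q=false, r=false, s=true}.
          branch 2.1.2 (add s):
            not (not s iff s): β-rule — branch into not s, not s  //  not not s, s.
              branch 2.1.2.1 (add not s, not s):
                × closes — contains both s and not s.
              branch 2.1.2.2 (add not not s, s):
                not (r and r): β-rule — branch into not r  //  not r.
                  branch 2.1.2.2.1 (add not r):
                    ○ open, literals {p=true, r=false, s=true}.
                  branch 2.1.2.2.2 (add not r):
                    ○ open, literals {p=true, r=false, s=true}.
      branch 2.2 (add not ((not q or s) and s), (p implies ((not s iff s) or (r and r)))):
        not ((not q or s) and s): β-rule — branch into not (not q or s)  //  not s.
          branch 2.2.1 (add not (not q or s)):
            not (not q or s): α-rule — add not not q, not s.
            (p implies ((not s iff s) or (r and r))): β-rule — branch into not p  //  ((not s iff s) or (r and r)).
              branch 2.2.1.1 (add not p):
                ○ open, literals {p=false, q=true, s=false}.
              branch 2.2.1.2 (add ((not s iff s) or (r and r))):
                ((not s iff s) or (r and r)): β-rule — branch into (not s iff s)  //  (r and r).
                  branch 2.2.1.2.1 (add (not s iff s)):
                    (not s iff s): β-rule — branch into not s, s  //  not not s, not s.
                      branch 2.2.1.2.1.1 (add not s, s):
                        × closes — contains both s and not s.
                      branch 2.2.1.2.1.2 (add not not s, not s):
                        × closes — contains both s and not s.
                  branch 2.2.1.2.2 (add (r and r)):
                    (r and r): α-rule — add r, r.
                    ○ open, literals {q=true, r=true, s=false}.
          branch 2.2.2 (add not s):
            (p implies ((not s iff s) or (r and r))): β-rule — branch into not p  //  ((not s iff s) or (r and r)).
              branch 2.2.2.1 (add not p):
                ○ open, literals {p=false, s=false}.
              branch 2.2.2.2 (add ((not s iff s) or (r and r))):
                ((not s iff s) or (r and r)): β-rule — branch into (not s iff s)  //  (r and r).
                  branch 2.2.2.2.1 (add (not s iff s)):
                    (not s iff s): β-rule — branch into not s, s  //  not not s, not s.
                      branch 2.2.2.2.1.1 (add not s, s):
                        × closes — contains both s and not s.
                      branch 2.2.2.2.1.2 (add not not s, not s):
                        × closes — contains both s and not s.
                  branch 2.2.2.2.2 (add (r and r)):
                    (r and r): α-rule — add r, r.
                    ○ open, literals {r=true, s=false}.
6 branches closed, 9 open.
An open branch gives a countermodel: q=false, r=false (unmentioned atoms arbitrary); under it the original formula is false.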